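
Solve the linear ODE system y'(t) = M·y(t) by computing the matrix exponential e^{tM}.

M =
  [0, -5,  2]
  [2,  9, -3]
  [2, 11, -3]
e^{tM} =
  [-t^2*exp(2*t) - 2*t*exp(2*t) + exp(2*t), -3*t^2*exp(2*t)/2 - 5*t*exp(2*t), t^2*exp(2*t)/2 + 2*t*exp(2*t)]
  [2*t^2*exp(2*t) + 2*t*exp(2*t), 3*t^2*exp(2*t) + 7*t*exp(2*t) + exp(2*t), -t^2*exp(2*t) - 3*t*exp(2*t)]
  [4*t^2*exp(2*t) + 2*t*exp(2*t), 6*t^2*exp(2*t) + 11*t*exp(2*t), -2*t^2*exp(2*t) - 5*t*exp(2*t) + exp(2*t)]

Strategy: write M = P · J · P⁻¹ where J is a Jordan canonical form, so e^{tM} = P · e^{tJ} · P⁻¹, and e^{tJ} can be computed block-by-block.

M has Jordan form
J =
  [2, 1, 0]
  [0, 2, 1]
  [0, 0, 2]
(up to reordering of blocks).

Per-block formulas:
  For a 3×3 Jordan block J_3(2): exp(t · J_3(2)) = e^(2t)·(I + t·N + (t^2/2)·N^2), where N is the 3×3 nilpotent shift.

After assembling e^{tJ} and conjugating by P, we get:

e^{tM} =
  [-t^2*exp(2*t) - 2*t*exp(2*t) + exp(2*t), -3*t^2*exp(2*t)/2 - 5*t*exp(2*t), t^2*exp(2*t)/2 + 2*t*exp(2*t)]
  [2*t^2*exp(2*t) + 2*t*exp(2*t), 3*t^2*exp(2*t) + 7*t*exp(2*t) + exp(2*t), -t^2*exp(2*t) - 3*t*exp(2*t)]
  [4*t^2*exp(2*t) + 2*t*exp(2*t), 6*t^2*exp(2*t) + 11*t*exp(2*t), -2*t^2*exp(2*t) - 5*t*exp(2*t) + exp(2*t)]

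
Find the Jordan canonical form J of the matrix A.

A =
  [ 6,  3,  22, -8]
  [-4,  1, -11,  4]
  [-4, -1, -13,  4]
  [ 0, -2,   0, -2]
J_3(-2) ⊕ J_1(-2)

The characteristic polynomial is
  det(x·I − A) = x^4 + 8*x^3 + 24*x^2 + 32*x + 16 = (x + 2)^4

Eigenvalues and multiplicities (the geometric multiplicity of λ is n − rank(A − λI), which equals the number of Jordan blocks for λ):
  λ = -2: algebraic multiplicity = 4, geometric multiplicity = 2

Determining the block sizes for each eigenvalue:
  λ = -2: with am = 4 and gm = 2, the partition is not yet determined (e.g. several partitions of 4 into 2 parts exist). Let N = A − (-2)·I. Computing rank(N^1) = 2, rank(N^2) = 1, rank(N^3) = 0; the number of blocks of size ≥ j is rank(N^{j−1}) − rank(N^j), giving [2, 1, 1]. So we have 1 block(s) of size 3, 1 block(s) of size 1 → block sizes [3, 1]

Assembling the blocks gives a Jordan form
J =
  [-2,  1,  0,  0]
  [ 0, -2,  1,  0]
  [ 0,  0, -2,  0]
  [ 0,  0,  0, -2]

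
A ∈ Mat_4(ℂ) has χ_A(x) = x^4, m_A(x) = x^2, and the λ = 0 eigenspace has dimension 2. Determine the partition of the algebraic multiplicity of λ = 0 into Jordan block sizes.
Block sizes for λ = 0: [2, 2]

Step 1 — from the characteristic polynomial, algebraic multiplicity of λ = 0 is 4. From dim ker(A − (0)·I) = 2, there are exactly 2 Jordan blocks for λ = 0.
Step 2 — from the minimal polynomial, the factor (x − 0)^2 tells us the largest block for λ = 0 has size 2.
Step 3 — with total size 4, 2 blocks, and largest block 2, the block sizes (in nonincreasing order) are [2, 2].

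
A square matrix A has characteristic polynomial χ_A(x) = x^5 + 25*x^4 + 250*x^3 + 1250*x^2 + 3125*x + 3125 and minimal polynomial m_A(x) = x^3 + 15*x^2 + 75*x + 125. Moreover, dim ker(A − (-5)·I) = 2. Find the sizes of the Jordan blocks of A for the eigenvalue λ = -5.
Block sizes for λ = -5: [3, 2]

Step 1 — from the characteristic polynomial, algebraic multiplicity of λ = -5 is 5. From dim ker(A − (-5)·I) = 2, there are exactly 2 Jordan blocks for λ = -5.
Step 2 — from the minimal polynomial, the factor (x + 5)^3 tells us the largest block for λ = -5 has size 3.
Step 3 — with total size 5, 2 blocks, and largest block 3, the block sizes (in nonincreasing order) are [3, 2].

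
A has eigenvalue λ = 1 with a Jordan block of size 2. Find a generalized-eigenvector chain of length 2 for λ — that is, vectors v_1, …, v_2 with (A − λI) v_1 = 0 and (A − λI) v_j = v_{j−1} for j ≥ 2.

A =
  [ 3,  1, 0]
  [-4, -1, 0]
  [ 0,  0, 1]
A Jordan chain for λ = 1 of length 2:
v_1 = (2, -4, 0)ᵀ
v_2 = (1, 0, 0)ᵀ

Let N = A − (1)·I. We want v_2 with N^2 v_2 = 0 but N^1 v_2 ≠ 0; then v_{j-1} := N · v_j for j = 2, …, 2.

Pick v_2 = (1, 0, 0)ᵀ.
Then v_1 = N · v_2 = (2, -4, 0)ᵀ.

Sanity check: (A − (1)·I) v_1 = (0, 0, 0)ᵀ = 0. ✓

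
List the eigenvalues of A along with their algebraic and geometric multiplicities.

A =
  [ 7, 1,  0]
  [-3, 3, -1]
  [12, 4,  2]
λ = 4: alg = 3, geom = 1

Step 1 — factor the characteristic polynomial to read off the algebraic multiplicities:
  χ_A(x) = (x - 4)^3

Step 2 — compute geometric multiplicities via the rank-nullity identity g(λ) = n − rank(A − λI):
  rank(A − (4)·I) = 2, so dim ker(A − (4)·I) = n − 2 = 1

Summary:
  λ = 4: algebraic multiplicity = 3, geometric multiplicity = 1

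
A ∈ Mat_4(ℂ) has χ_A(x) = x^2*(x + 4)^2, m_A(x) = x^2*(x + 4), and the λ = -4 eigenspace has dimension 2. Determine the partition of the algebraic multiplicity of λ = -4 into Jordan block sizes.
Block sizes for λ = -4: [1, 1]

Step 1 — from the characteristic polynomial, algebraic multiplicity of λ = -4 is 2. From dim ker(A − (-4)·I) = 2, there are exactly 2 Jordan blocks for λ = -4.
Step 2 — from the minimal polynomial, the factor (x + 4) tells us the largest block for λ = -4 has size 1.
Step 3 — with total size 2, 2 blocks, and largest block 1, the block sizes (in nonincreasing order) are [1, 1].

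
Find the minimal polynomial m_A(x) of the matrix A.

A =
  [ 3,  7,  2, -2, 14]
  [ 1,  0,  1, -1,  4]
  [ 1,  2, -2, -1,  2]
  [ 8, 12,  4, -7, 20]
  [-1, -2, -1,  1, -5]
x^4 + 8*x^3 + 18*x^2 - 27

The characteristic polynomial is χ_A(x) = (x - 1)*(x + 3)^4, so the eigenvalues are known. The minimal polynomial is
  m_A(x) = Π_λ (x − λ)^{k_λ}
where k_λ is the size of the *largest* Jordan block for λ (equivalently, the smallest k with (A − λI)^k v = 0 for every generalised eigenvector v of λ).

  λ = -3: largest Jordan block has size 3, contributing (x + 3)^3
  λ = 1: largest Jordan block has size 1, contributing (x − 1)

So m_A(x) = (x - 1)*(x + 3)^3 = x^4 + 8*x^3 + 18*x^2 - 27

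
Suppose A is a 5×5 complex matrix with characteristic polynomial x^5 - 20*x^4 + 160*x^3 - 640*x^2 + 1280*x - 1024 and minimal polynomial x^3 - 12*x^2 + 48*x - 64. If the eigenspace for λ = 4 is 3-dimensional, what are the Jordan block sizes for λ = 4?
Block sizes for λ = 4: [3, 1, 1]

Step 1 — from the characteristic polynomial, algebraic multiplicity of λ = 4 is 5. From dim ker(A − (4)·I) = 3, there are exactly 3 Jordan blocks for λ = 4.
Step 2 — from the minimal polynomial, the factor (x − 4)^3 tells us the largest block for λ = 4 has size 3.
Step 3 — with total size 5, 3 blocks, and largest block 3, the block sizes (in nonincreasing order) are [3, 1, 1].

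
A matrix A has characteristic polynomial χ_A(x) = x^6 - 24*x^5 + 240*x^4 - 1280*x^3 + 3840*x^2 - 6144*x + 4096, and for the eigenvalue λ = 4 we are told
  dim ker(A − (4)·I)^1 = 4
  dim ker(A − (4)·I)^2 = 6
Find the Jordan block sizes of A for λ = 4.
Block sizes for λ = 4: [2, 2, 1, 1]

From the dimensions of kernels of powers, the number of Jordan blocks of size at least j is d_j − d_{j−1} where d_j = dim ker(N^j) (with d_0 = 0). Computing the differences gives [4, 2].
The number of blocks of size exactly k is (#blocks of size ≥ k) − (#blocks of size ≥ k + 1), so the partition is: 2 block(s) of size 1, 2 block(s) of size 2.
In nonincreasing order the block sizes are [2, 2, 1, 1].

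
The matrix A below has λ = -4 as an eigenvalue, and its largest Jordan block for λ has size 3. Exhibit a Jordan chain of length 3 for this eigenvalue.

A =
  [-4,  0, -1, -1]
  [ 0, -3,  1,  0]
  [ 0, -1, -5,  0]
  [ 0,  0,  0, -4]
A Jordan chain for λ = -4 of length 3:
v_1 = (1, 0, 0, 0)ᵀ
v_2 = (0, 1, -1, 0)ᵀ
v_3 = (0, 1, 0, 0)ᵀ

Let N = A − (-4)·I. We want v_3 with N^3 v_3 = 0 but N^2 v_3 ≠ 0; then v_{j-1} := N · v_j for j = 3, …, 2.

Pick v_3 = (0, 1, 0, 0)ᵀ.
Then v_2 = N · v_3 = (0, 1, -1, 0)ᵀ.
Then v_1 = N · v_2 = (1, 0, 0, 0)ᵀ.

Sanity check: (A − (-4)·I) v_1 = (0, 0, 0, 0)ᵀ = 0. ✓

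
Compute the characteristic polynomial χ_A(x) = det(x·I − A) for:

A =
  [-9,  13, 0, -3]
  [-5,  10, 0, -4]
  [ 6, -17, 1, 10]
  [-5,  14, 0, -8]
x^4 + 6*x^3 + x^2 - 24*x + 16

Expanding det(x·I − A) (e.g. by cofactor expansion or by noting that A is similar to its Jordan form J, which has the same characteristic polynomial as A) gives
  χ_A(x) = x^4 + 6*x^3 + x^2 - 24*x + 16
which factors as (x - 1)^2*(x + 4)^2. The eigenvalues (with algebraic multiplicities) are λ = -4 with multiplicity 2, λ = 1 with multiplicity 2.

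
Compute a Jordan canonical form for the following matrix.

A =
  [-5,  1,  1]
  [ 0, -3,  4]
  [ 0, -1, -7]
J_3(-5)

The characteristic polynomial is
  det(x·I − A) = x^3 + 15*x^2 + 75*x + 125 = (x + 5)^3

Eigenvalues and multiplicities (the geometric multiplicity of λ is n − rank(A − λI), which equals the number of Jordan blocks for λ):
  λ = -5: algebraic multiplicity = 3, geometric multiplicity = 1

Determining the block sizes for each eigenvalue:
  λ = -5: one block (gm = 1), so the single block has size am = 3 → block sizes [3]

Assembling the blocks gives a Jordan form
J =
  [-5,  1,  0]
  [ 0, -5,  1]
  [ 0,  0, -5]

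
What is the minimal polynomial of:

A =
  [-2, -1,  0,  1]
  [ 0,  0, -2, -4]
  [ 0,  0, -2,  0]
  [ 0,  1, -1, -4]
x^3 + 6*x^2 + 12*x + 8

The characteristic polynomial is χ_A(x) = (x + 2)^4, so the eigenvalues are known. The minimal polynomial is
  m_A(x) = Π_λ (x − λ)^{k_λ}
where k_λ is the size of the *largest* Jordan block for λ (equivalently, the smallest k with (A − λI)^k v = 0 for every generalised eigenvector v of λ).

  λ = -2: largest Jordan block has size 3, contributing (x + 2)^3

So m_A(x) = (x + 2)^3 = x^3 + 6*x^2 + 12*x + 8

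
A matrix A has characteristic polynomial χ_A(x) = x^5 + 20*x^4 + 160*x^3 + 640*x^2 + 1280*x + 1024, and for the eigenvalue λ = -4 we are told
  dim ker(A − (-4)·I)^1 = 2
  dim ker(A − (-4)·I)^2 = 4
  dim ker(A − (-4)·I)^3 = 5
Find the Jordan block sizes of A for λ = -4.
Block sizes for λ = -4: [3, 2]

From the dimensions of kernels of powers, the number of Jordan blocks of size at least j is d_j − d_{j−1} where d_j = dim ker(N^j) (with d_0 = 0). Computing the differences gives [2, 2, 1].
The number of blocks of size exactly k is (#blocks of size ≥ k) − (#blocks of size ≥ k + 1), so the partition is: 1 block(s) of size 2, 1 block(s) of size 3.
In nonincreasing order the block sizes are [3, 2].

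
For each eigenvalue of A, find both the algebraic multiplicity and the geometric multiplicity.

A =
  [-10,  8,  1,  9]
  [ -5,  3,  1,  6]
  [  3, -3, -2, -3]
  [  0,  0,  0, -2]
λ = -5: alg = 1, geom = 1; λ = -2: alg = 3, geom = 2

Step 1 — factor the characteristic polynomial to read off the algebraic multiplicities:
  χ_A(x) = (x + 2)^3*(x + 5)

Step 2 — compute geometric multiplicities via the rank-nullity identity g(λ) = n − rank(A − λI):
  rank(A − (-5)·I) = 3, so dim ker(A − (-5)·I) = n − 3 = 1
  rank(A − (-2)·I) = 2, so dim ker(A − (-2)·I) = n − 2 = 2

Summary:
  λ = -5: algebraic multiplicity = 1, geometric multiplicity = 1
  λ = -2: algebraic multiplicity = 3, geometric multiplicity = 2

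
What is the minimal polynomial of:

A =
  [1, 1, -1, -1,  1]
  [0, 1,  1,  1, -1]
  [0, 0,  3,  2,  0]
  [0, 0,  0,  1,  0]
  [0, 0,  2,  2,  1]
x^4 - 6*x^3 + 12*x^2 - 10*x + 3

The characteristic polynomial is χ_A(x) = (x - 3)*(x - 1)^4, so the eigenvalues are known. The minimal polynomial is
  m_A(x) = Π_λ (x − λ)^{k_λ}
where k_λ is the size of the *largest* Jordan block for λ (equivalently, the smallest k with (A − λI)^k v = 0 for every generalised eigenvector v of λ).

  λ = 1: largest Jordan block has size 3, contributing (x − 1)^3
  λ = 3: largest Jordan block has size 1, contributing (x − 3)

So m_A(x) = (x - 3)*(x - 1)^3 = x^4 - 6*x^3 + 12*x^2 - 10*x + 3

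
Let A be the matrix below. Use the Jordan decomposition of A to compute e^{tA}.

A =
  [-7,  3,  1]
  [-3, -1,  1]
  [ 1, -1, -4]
e^{tA} =
  [t^2*exp(-4*t)/2 - 3*t*exp(-4*t) + exp(-4*t), -t^2*exp(-4*t)/2 + 3*t*exp(-4*t), t*exp(-4*t)]
  [t^2*exp(-4*t)/2 - 3*t*exp(-4*t), -t^2*exp(-4*t)/2 + 3*t*exp(-4*t) + exp(-4*t), t*exp(-4*t)]
  [t*exp(-4*t), -t*exp(-4*t), exp(-4*t)]

Strategy: write A = P · J · P⁻¹ where J is a Jordan canonical form, so e^{tA} = P · e^{tJ} · P⁻¹, and e^{tJ} can be computed block-by-block.

A has Jordan form
J =
  [-4,  1,  0]
  [ 0, -4,  1]
  [ 0,  0, -4]
(up to reordering of blocks).

Per-block formulas:
  For a 3×3 Jordan block J_3(-4): exp(t · J_3(-4)) = e^(-4t)·(I + t·N + (t^2/2)·N^2), where N is the 3×3 nilpotent shift.

After assembling e^{tJ} and conjugating by P, we get:

e^{tA} =
  [t^2*exp(-4*t)/2 - 3*t*exp(-4*t) + exp(-4*t), -t^2*exp(-4*t)/2 + 3*t*exp(-4*t), t*exp(-4*t)]
  [t^2*exp(-4*t)/2 - 3*t*exp(-4*t), -t^2*exp(-4*t)/2 + 3*t*exp(-4*t) + exp(-4*t), t*exp(-4*t)]
  [t*exp(-4*t), -t*exp(-4*t), exp(-4*t)]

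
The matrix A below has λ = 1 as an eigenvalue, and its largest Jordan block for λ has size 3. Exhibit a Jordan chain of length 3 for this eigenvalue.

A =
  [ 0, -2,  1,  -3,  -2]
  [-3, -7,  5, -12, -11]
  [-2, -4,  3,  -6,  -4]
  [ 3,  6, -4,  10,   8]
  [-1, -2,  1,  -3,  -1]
A Jordan chain for λ = 1 of length 3:
v_1 = (-2, -8, -4, 6, -2)ᵀ
v_2 = (-1, -3, -2, 3, -1)ᵀ
v_3 = (1, 0, 0, 0, 0)ᵀ

Let N = A − (1)·I. We want v_3 with N^3 v_3 = 0 but N^2 v_3 ≠ 0; then v_{j-1} := N · v_j for j = 3, …, 2.

Pick v_3 = (1, 0, 0, 0, 0)ᵀ.
Then v_2 = N · v_3 = (-1, -3, -2, 3, -1)ᵀ.
Then v_1 = N · v_2 = (-2, -8, -4, 6, -2)ᵀ.

Sanity check: (A − (1)·I) v_1 = (0, 0, 0, 0, 0)ᵀ = 0. ✓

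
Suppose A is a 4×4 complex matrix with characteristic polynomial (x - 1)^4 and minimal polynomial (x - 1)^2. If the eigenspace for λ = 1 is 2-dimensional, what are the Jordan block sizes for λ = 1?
Block sizes for λ = 1: [2, 2]

Step 1 — from the characteristic polynomial, algebraic multiplicity of λ = 1 is 4. From dim ker(A − (1)·I) = 2, there are exactly 2 Jordan blocks for λ = 1.
Step 2 — from the minimal polynomial, the factor (x − 1)^2 tells us the largest block for λ = 1 has size 2.
Step 3 — with total size 4, 2 blocks, and largest block 2, the block sizes (in nonincreasing order) are [2, 2].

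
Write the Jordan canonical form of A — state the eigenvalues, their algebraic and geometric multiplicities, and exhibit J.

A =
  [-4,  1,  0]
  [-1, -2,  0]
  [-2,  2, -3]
J_2(-3) ⊕ J_1(-3)

The characteristic polynomial is
  det(x·I − A) = x^3 + 9*x^2 + 27*x + 27 = (x + 3)^3

Eigenvalues and multiplicities (the geometric multiplicity of λ is n − rank(A − λI), which equals the number of Jordan blocks for λ):
  λ = -3: algebraic multiplicity = 3, geometric multiplicity = 2

Determining the block sizes for each eigenvalue:
  λ = -3: 2 blocks summing to 3 forces exactly one block of size 2 and the rest size 1 → block sizes [2, 1]

Assembling the blocks gives a Jordan form
J =
  [-3,  1,  0]
  [ 0, -3,  0]
  [ 0,  0, -3]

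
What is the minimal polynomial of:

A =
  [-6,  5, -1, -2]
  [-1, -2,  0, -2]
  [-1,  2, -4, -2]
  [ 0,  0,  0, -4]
x^3 + 12*x^2 + 48*x + 64

The characteristic polynomial is χ_A(x) = (x + 4)^4, so the eigenvalues are known. The minimal polynomial is
  m_A(x) = Π_λ (x − λ)^{k_λ}
where k_λ is the size of the *largest* Jordan block for λ (equivalently, the smallest k with (A − λI)^k v = 0 for every generalised eigenvector v of λ).

  λ = -4: largest Jordan block has size 3, contributing (x + 4)^3

So m_A(x) = (x + 4)^3 = x^3 + 12*x^2 + 48*x + 64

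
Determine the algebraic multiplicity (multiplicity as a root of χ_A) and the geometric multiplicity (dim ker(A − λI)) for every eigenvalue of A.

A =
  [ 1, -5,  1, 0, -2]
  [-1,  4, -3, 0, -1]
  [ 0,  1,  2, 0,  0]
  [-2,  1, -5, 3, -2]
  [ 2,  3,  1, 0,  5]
λ = 3: alg = 5, geom = 3

Step 1 — factor the characteristic polynomial to read off the algebraic multiplicities:
  χ_A(x) = (x - 3)^5

Step 2 — compute geometric multiplicities via the rank-nullity identity g(λ) = n − rank(A − λI):
  rank(A − (3)·I) = 2, so dim ker(A − (3)·I) = n − 2 = 3

Summary:
  λ = 3: algebraic multiplicity = 5, geometric multiplicity = 3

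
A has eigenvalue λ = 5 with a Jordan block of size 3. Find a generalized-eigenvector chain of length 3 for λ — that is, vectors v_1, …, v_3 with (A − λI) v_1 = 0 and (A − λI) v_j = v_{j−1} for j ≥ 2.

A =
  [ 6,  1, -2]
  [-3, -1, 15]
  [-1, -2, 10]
A Jordan chain for λ = 5 of length 3:
v_1 = (-1, 3, 1)ᵀ
v_2 = (1, -6, -2)ᵀ
v_3 = (0, 1, 0)ᵀ

Let N = A − (5)·I. We want v_3 with N^3 v_3 = 0 but N^2 v_3 ≠ 0; then v_{j-1} := N · v_j for j = 3, …, 2.

Pick v_3 = (0, 1, 0)ᵀ.
Then v_2 = N · v_3 = (1, -6, -2)ᵀ.
Then v_1 = N · v_2 = (-1, 3, 1)ᵀ.

Sanity check: (A − (5)·I) v_1 = (0, 0, 0)ᵀ = 0. ✓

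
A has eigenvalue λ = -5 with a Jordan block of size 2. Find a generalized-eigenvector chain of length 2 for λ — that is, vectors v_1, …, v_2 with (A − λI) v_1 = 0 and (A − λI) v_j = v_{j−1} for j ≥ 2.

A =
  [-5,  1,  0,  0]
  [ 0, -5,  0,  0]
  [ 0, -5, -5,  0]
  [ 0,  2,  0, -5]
A Jordan chain for λ = -5 of length 2:
v_1 = (1, 0, -5, 2)ᵀ
v_2 = (0, 1, 0, 0)ᵀ

Let N = A − (-5)·I. We want v_2 with N^2 v_2 = 0 but N^1 v_2 ≠ 0; then v_{j-1} := N · v_j for j = 2, …, 2.

Pick v_2 = (0, 1, 0, 0)ᵀ.
Then v_1 = N · v_2 = (1, 0, -5, 2)ᵀ.

Sanity check: (A − (-5)·I) v_1 = (0, 0, 0, 0)ᵀ = 0. ✓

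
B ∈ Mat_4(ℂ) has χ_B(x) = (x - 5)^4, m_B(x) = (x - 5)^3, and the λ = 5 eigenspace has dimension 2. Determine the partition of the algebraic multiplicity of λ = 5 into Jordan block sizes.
Block sizes for λ = 5: [3, 1]

Step 1 — from the characteristic polynomial, algebraic multiplicity of λ = 5 is 4. From dim ker(B − (5)·I) = 2, there are exactly 2 Jordan blocks for λ = 5.
Step 2 — from the minimal polynomial, the factor (x − 5)^3 tells us the largest block for λ = 5 has size 3.
Step 3 — with total size 4, 2 blocks, and largest block 3, the block sizes (in nonincreasing order) are [3, 1].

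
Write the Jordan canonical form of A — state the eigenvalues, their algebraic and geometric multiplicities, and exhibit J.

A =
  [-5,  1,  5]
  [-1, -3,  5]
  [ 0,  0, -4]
J_2(-4) ⊕ J_1(-4)

The characteristic polynomial is
  det(x·I − A) = x^3 + 12*x^2 + 48*x + 64 = (x + 4)^3

Eigenvalues and multiplicities (the geometric multiplicity of λ is n − rank(A − λI), which equals the number of Jordan blocks for λ):
  λ = -4: algebraic multiplicity = 3, geometric multiplicity = 2

Determining the block sizes for each eigenvalue:
  λ = -4: 2 blocks summing to 3 forces exactly one block of size 2 and the rest size 1 → block sizes [2, 1]

Assembling the blocks gives a Jordan form
J =
  [-4,  1,  0]
  [ 0, -4,  0]
  [ 0,  0, -4]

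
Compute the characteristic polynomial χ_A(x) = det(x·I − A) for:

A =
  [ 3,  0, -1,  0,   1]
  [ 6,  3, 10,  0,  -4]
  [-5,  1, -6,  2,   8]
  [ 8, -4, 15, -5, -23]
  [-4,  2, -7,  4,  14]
x^5 - 9*x^4 + 18*x^3 + 54*x^2 - 243*x + 243

Expanding det(x·I − A) (e.g. by cofactor expansion or by noting that A is similar to its Jordan form J, which has the same characteristic polynomial as A) gives
  χ_A(x) = x^5 - 9*x^4 + 18*x^3 + 54*x^2 - 243*x + 243
which factors as (x - 3)^4*(x + 3). The eigenvalues (with algebraic multiplicities) are λ = -3 with multiplicity 1, λ = 3 with multiplicity 4.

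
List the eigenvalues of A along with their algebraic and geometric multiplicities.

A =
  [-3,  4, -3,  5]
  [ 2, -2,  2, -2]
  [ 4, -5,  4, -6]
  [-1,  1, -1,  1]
λ = 0: alg = 4, geom = 2

Step 1 — factor the characteristic polynomial to read off the algebraic multiplicities:
  χ_A(x) = x^4

Step 2 — compute geometric multiplicities via the rank-nullity identity g(λ) = n − rank(A − λI):
  rank(A − (0)·I) = 2, so dim ker(A − (0)·I) = n − 2 = 2

Summary:
  λ = 0: algebraic multiplicity = 4, geometric multiplicity = 2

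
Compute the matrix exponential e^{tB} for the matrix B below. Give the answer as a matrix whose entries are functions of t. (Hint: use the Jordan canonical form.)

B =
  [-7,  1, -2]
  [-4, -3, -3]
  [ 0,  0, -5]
e^{tB} =
  [-2*t*exp(-5*t) + exp(-5*t), t*exp(-5*t), t^2*exp(-5*t)/2 - 2*t*exp(-5*t)]
  [-4*t*exp(-5*t), 2*t*exp(-5*t) + exp(-5*t), t^2*exp(-5*t) - 3*t*exp(-5*t)]
  [0, 0, exp(-5*t)]

Strategy: write B = P · J · P⁻¹ where J is a Jordan canonical form, so e^{tB} = P · e^{tJ} · P⁻¹, and e^{tJ} can be computed block-by-block.

B has Jordan form
J =
  [-5,  1,  0]
  [ 0, -5,  1]
  [ 0,  0, -5]
(up to reordering of blocks).

Per-block formulas:
  For a 3×3 Jordan block J_3(-5): exp(t · J_3(-5)) = e^(-5t)·(I + t·N + (t^2/2)·N^2), where N is the 3×3 nilpotent shift.

After assembling e^{tJ} and conjugating by P, we get:

e^{tB} =
  [-2*t*exp(-5*t) + exp(-5*t), t*exp(-5*t), t^2*exp(-5*t)/2 - 2*t*exp(-5*t)]
  [-4*t*exp(-5*t), 2*t*exp(-5*t) + exp(-5*t), t^2*exp(-5*t) - 3*t*exp(-5*t)]
  [0, 0, exp(-5*t)]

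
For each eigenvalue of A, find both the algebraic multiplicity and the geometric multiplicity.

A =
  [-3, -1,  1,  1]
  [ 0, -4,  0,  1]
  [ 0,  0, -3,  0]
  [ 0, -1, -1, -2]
λ = -3: alg = 4, geom = 2

Step 1 — factor the characteristic polynomial to read off the algebraic multiplicities:
  χ_A(x) = (x + 3)^4

Step 2 — compute geometric multiplicities via the rank-nullity identity g(λ) = n − rank(A − λI):
  rank(A − (-3)·I) = 2, so dim ker(A − (-3)·I) = n − 2 = 2

Summary:
  λ = -3: algebraic multiplicity = 4, geometric multiplicity = 2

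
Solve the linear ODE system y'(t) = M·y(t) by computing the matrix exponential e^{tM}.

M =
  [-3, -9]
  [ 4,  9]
e^{tM} =
  [-6*t*exp(3*t) + exp(3*t), -9*t*exp(3*t)]
  [4*t*exp(3*t), 6*t*exp(3*t) + exp(3*t)]

Strategy: write M = P · J · P⁻¹ where J is a Jordan canonical form, so e^{tM} = P · e^{tJ} · P⁻¹, and e^{tJ} can be computed block-by-block.

M has Jordan form
J =
  [3, 1]
  [0, 3]
(up to reordering of blocks).

Per-block formulas:
  For a 2×2 Jordan block J_2(3): exp(t · J_2(3)) = e^(3t)·(I + t·N), where N is the 2×2 nilpotent shift.

After assembling e^{tJ} and conjugating by P, we get:

e^{tM} =
  [-6*t*exp(3*t) + exp(3*t), -9*t*exp(3*t)]
  [4*t*exp(3*t), 6*t*exp(3*t) + exp(3*t)]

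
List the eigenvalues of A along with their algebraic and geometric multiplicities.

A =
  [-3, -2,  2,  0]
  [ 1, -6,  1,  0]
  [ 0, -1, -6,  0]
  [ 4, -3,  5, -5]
λ = -5: alg = 4, geom = 2

Step 1 — factor the characteristic polynomial to read off the algebraic multiplicities:
  χ_A(x) = (x + 5)^4

Step 2 — compute geometric multiplicities via the rank-nullity identity g(λ) = n − rank(A − λI):
  rank(A − (-5)·I) = 2, so dim ker(A − (-5)·I) = n − 2 = 2

Summary:
  λ = -5: algebraic multiplicity = 4, geometric multiplicity = 2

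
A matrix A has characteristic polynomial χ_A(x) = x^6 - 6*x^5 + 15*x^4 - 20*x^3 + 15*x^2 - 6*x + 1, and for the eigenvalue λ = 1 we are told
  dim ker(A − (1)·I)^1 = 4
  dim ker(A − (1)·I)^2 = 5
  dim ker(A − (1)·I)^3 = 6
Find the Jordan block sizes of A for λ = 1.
Block sizes for λ = 1: [3, 1, 1, 1]

From the dimensions of kernels of powers, the number of Jordan blocks of size at least j is d_j − d_{j−1} where d_j = dim ker(N^j) (with d_0 = 0). Computing the differences gives [4, 1, 1].
The number of blocks of size exactly k is (#blocks of size ≥ k) − (#blocks of size ≥ k + 1), so the partition is: 3 block(s) of size 1, 1 block(s) of size 3.
In nonincreasing order the block sizes are [3, 1, 1, 1].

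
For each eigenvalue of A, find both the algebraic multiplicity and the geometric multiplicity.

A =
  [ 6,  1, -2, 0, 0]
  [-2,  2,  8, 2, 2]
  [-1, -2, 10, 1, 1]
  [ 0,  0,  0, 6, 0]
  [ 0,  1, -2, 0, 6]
λ = 6: alg = 5, geom = 3

Step 1 — factor the characteristic polynomial to read off the algebraic multiplicities:
  χ_A(x) = (x - 6)^5

Step 2 — compute geometric multiplicities via the rank-nullity identity g(λ) = n − rank(A − λI):
  rank(A − (6)·I) = 2, so dim ker(A − (6)·I) = n − 2 = 3

Summary:
  λ = 6: algebraic multiplicity = 5, geometric multiplicity = 3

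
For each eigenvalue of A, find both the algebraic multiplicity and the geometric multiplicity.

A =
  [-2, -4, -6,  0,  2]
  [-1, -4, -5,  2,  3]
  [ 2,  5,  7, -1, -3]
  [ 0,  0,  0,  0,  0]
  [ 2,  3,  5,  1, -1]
λ = 0: alg = 5, geom = 3

Step 1 — factor the characteristic polynomial to read off the algebraic multiplicities:
  χ_A(x) = x^5

Step 2 — compute geometric multiplicities via the rank-nullity identity g(λ) = n − rank(A − λI):
  rank(A − (0)·I) = 2, so dim ker(A − (0)·I) = n − 2 = 3

Summary:
  λ = 0: algebraic multiplicity = 5, geometric multiplicity = 3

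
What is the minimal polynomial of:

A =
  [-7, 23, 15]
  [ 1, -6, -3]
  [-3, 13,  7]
x^3 + 6*x^2 + 12*x + 8

The characteristic polynomial is χ_A(x) = (x + 2)^3, so the eigenvalues are known. The minimal polynomial is
  m_A(x) = Π_λ (x − λ)^{k_λ}
where k_λ is the size of the *largest* Jordan block for λ (equivalently, the smallest k with (A − λI)^k v = 0 for every generalised eigenvector v of λ).

  λ = -2: largest Jordan block has size 3, contributing (x + 2)^3

So m_A(x) = (x + 2)^3 = x^3 + 6*x^2 + 12*x + 8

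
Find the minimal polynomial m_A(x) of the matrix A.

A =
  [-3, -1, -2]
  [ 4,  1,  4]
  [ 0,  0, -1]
x^2 + 2*x + 1

The characteristic polynomial is χ_A(x) = (x + 1)^3, so the eigenvalues are known. The minimal polynomial is
  m_A(x) = Π_λ (x − λ)^{k_λ}
where k_λ is the size of the *largest* Jordan block for λ (equivalently, the smallest k with (A − λI)^k v = 0 for every generalised eigenvector v of λ).

  λ = -1: largest Jordan block has size 2, contributing (x + 1)^2

So m_A(x) = (x + 1)^2 = x^2 + 2*x + 1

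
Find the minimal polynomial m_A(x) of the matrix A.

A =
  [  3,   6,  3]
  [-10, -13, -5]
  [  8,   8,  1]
x^2 + 6*x + 9

The characteristic polynomial is χ_A(x) = (x + 3)^3, so the eigenvalues are known. The minimal polynomial is
  m_A(x) = Π_λ (x − λ)^{k_λ}
where k_λ is the size of the *largest* Jordan block for λ (equivalently, the smallest k with (A − λI)^k v = 0 for every generalised eigenvector v of λ).

  λ = -3: largest Jordan block has size 2, contributing (x + 3)^2

So m_A(x) = (x + 3)^2 = x^2 + 6*x + 9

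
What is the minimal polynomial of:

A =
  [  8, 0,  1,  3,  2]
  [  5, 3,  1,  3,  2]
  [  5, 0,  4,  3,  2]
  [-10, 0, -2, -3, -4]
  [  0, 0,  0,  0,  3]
x^2 - 6*x + 9

The characteristic polynomial is χ_A(x) = (x - 3)^5, so the eigenvalues are known. The minimal polynomial is
  m_A(x) = Π_λ (x − λ)^{k_λ}
where k_λ is the size of the *largest* Jordan block for λ (equivalently, the smallest k with (A − λI)^k v = 0 for every generalised eigenvector v of λ).

  λ = 3: largest Jordan block has size 2, contributing (x − 3)^2

So m_A(x) = (x - 3)^2 = x^2 - 6*x + 9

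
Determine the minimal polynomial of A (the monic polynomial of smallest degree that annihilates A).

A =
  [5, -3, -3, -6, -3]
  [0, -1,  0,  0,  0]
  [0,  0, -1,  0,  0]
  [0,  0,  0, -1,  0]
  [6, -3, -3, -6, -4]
x^2 - x - 2

The characteristic polynomial is χ_A(x) = (x - 2)*(x + 1)^4, so the eigenvalues are known. The minimal polynomial is
  m_A(x) = Π_λ (x − λ)^{k_λ}
where k_λ is the size of the *largest* Jordan block for λ (equivalently, the smallest k with (A − λI)^k v = 0 for every generalised eigenvector v of λ).

  λ = -1: largest Jordan block has size 1, contributing (x + 1)
  λ = 2: largest Jordan block has size 1, contributing (x − 2)

So m_A(x) = (x - 2)*(x + 1) = x^2 - x - 2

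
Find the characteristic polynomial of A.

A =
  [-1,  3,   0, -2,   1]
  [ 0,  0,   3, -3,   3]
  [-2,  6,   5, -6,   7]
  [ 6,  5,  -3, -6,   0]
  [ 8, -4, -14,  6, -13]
x^5 + 15*x^4 + 90*x^3 + 270*x^2 + 405*x + 243

Expanding det(x·I − A) (e.g. by cofactor expansion or by noting that A is similar to its Jordan form J, which has the same characteristic polynomial as A) gives
  χ_A(x) = x^5 + 15*x^4 + 90*x^3 + 270*x^2 + 405*x + 243
which factors as (x + 3)^5. The eigenvalues (with algebraic multiplicities) are λ = -3 with multiplicity 5.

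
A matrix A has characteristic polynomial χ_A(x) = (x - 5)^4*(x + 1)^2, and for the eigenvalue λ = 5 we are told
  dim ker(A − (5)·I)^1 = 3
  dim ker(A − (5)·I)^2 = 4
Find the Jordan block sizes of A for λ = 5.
Block sizes for λ = 5: [2, 1, 1]

From the dimensions of kernels of powers, the number of Jordan blocks of size at least j is d_j − d_{j−1} where d_j = dim ker(N^j) (with d_0 = 0). Computing the differences gives [3, 1].
The number of blocks of size exactly k is (#blocks of size ≥ k) − (#blocks of size ≥ k + 1), so the partition is: 2 block(s) of size 1, 1 block(s) of size 2.
In nonincreasing order the block sizes are [2, 1, 1].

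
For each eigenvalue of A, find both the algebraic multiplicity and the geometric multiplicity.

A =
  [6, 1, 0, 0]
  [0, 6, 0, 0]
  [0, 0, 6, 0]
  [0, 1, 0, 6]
λ = 6: alg = 4, geom = 3

Step 1 — factor the characteristic polynomial to read off the algebraic multiplicities:
  χ_A(x) = (x - 6)^4

Step 2 — compute geometric multiplicities via the rank-nullity identity g(λ) = n − rank(A − λI):
  rank(A − (6)·I) = 1, so dim ker(A − (6)·I) = n − 1 = 3

Summary:
  λ = 6: algebraic multiplicity = 4, geometric multiplicity = 3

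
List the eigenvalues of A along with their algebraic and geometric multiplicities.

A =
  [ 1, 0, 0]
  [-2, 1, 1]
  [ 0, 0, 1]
λ = 1: alg = 3, geom = 2

Step 1 — factor the characteristic polynomial to read off the algebraic multiplicities:
  χ_A(x) = (x - 1)^3

Step 2 — compute geometric multiplicities via the rank-nullity identity g(λ) = n − rank(A − λI):
  rank(A − (1)·I) = 1, so dim ker(A − (1)·I) = n − 1 = 2

Summary:
  λ = 1: algebraic multiplicity = 3, geometric multiplicity = 2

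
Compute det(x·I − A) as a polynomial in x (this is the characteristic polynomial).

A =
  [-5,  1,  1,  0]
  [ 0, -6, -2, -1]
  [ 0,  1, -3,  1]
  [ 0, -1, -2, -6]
x^4 + 20*x^3 + 150*x^2 + 500*x + 625

Expanding det(x·I − A) (e.g. by cofactor expansion or by noting that A is similar to its Jordan form J, which has the same characteristic polynomial as A) gives
  χ_A(x) = x^4 + 20*x^3 + 150*x^2 + 500*x + 625
which factors as (x + 5)^4. The eigenvalues (with algebraic multiplicities) are λ = -5 with multiplicity 4.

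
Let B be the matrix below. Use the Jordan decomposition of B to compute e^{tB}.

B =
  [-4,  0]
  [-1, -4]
e^{tB} =
  [exp(-4*t), 0]
  [-t*exp(-4*t), exp(-4*t)]

Strategy: write B = P · J · P⁻¹ where J is a Jordan canonical form, so e^{tB} = P · e^{tJ} · P⁻¹, and e^{tJ} can be computed block-by-block.

B has Jordan form
J =
  [-4,  1]
  [ 0, -4]
(up to reordering of blocks).

Per-block formulas:
  For a 2×2 Jordan block J_2(-4): exp(t · J_2(-4)) = e^(-4t)·(I + t·N), where N is the 2×2 nilpotent shift.

After assembling e^{tJ} and conjugating by P, we get:

e^{tB} =
  [exp(-4*t), 0]
  [-t*exp(-4*t), exp(-4*t)]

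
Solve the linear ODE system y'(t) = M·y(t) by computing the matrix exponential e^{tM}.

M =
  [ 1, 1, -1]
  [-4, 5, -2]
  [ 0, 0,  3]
e^{tM} =
  [-2*t*exp(3*t) + exp(3*t), t*exp(3*t), -t*exp(3*t)]
  [-4*t*exp(3*t), 2*t*exp(3*t) + exp(3*t), -2*t*exp(3*t)]
  [0, 0, exp(3*t)]

Strategy: write M = P · J · P⁻¹ where J is a Jordan canonical form, so e^{tM} = P · e^{tJ} · P⁻¹, and e^{tJ} can be computed block-by-block.

M has Jordan form
J =
  [3, 1, 0]
  [0, 3, 0]
  [0, 0, 3]
(up to reordering of blocks).

Per-block formulas:
  For a 1×1 block at λ = 3: exp(t · [3]) = [e^(3t)].
  For a 2×2 Jordan block J_2(3): exp(t · J_2(3)) = e^(3t)·(I + t·N), where N is the 2×2 nilpotent shift.

After assembling e^{tJ} and conjugating by P, we get:

e^{tM} =
  [-2*t*exp(3*t) + exp(3*t), t*exp(3*t), -t*exp(3*t)]
  [-4*t*exp(3*t), 2*t*exp(3*t) + exp(3*t), -2*t*exp(3*t)]
  [0, 0, exp(3*t)]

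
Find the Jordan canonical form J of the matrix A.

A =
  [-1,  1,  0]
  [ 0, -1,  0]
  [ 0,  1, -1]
J_2(-1) ⊕ J_1(-1)

The characteristic polynomial is
  det(x·I − A) = x^3 + 3*x^2 + 3*x + 1 = (x + 1)^3

Eigenvalues and multiplicities (the geometric multiplicity of λ is n − rank(A − λI), which equals the number of Jordan blocks for λ):
  λ = -1: algebraic multiplicity = 3, geometric multiplicity = 2

Determining the block sizes for each eigenvalue:
  λ = -1: 2 blocks summing to 3 forces exactly one block of size 2 and the rest size 1 → block sizes [2, 1]

Assembling the blocks gives a Jordan form
J =
  [-1,  1,  0]
  [ 0, -1,  0]
  [ 0,  0, -1]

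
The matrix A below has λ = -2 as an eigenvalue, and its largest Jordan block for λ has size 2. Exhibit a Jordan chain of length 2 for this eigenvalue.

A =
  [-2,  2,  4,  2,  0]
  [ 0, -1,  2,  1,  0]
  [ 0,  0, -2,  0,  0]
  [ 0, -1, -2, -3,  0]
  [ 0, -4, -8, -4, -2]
A Jordan chain for λ = -2 of length 2:
v_1 = (2, 1, 0, -1, -4)ᵀ
v_2 = (0, 1, 0, 0, 0)ᵀ

Let N = A − (-2)·I. We want v_2 with N^2 v_2 = 0 but N^1 v_2 ≠ 0; then v_{j-1} := N · v_j for j = 2, …, 2.

Pick v_2 = (0, 1, 0, 0, 0)ᵀ.
Then v_1 = N · v_2 = (2, 1, 0, -1, -4)ᵀ.

Sanity check: (A − (-2)·I) v_1 = (0, 0, 0, 0, 0)ᵀ = 0. ✓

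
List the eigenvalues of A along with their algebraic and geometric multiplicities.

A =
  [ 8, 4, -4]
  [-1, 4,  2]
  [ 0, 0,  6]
λ = 6: alg = 3, geom = 2

Step 1 — factor the characteristic polynomial to read off the algebraic multiplicities:
  χ_A(x) = (x - 6)^3

Step 2 — compute geometric multiplicities via the rank-nullity identity g(λ) = n − rank(A − λI):
  rank(A − (6)·I) = 1, so dim ker(A − (6)·I) = n − 1 = 2

Summary:
  λ = 6: algebraic multiplicity = 3, geometric multiplicity = 2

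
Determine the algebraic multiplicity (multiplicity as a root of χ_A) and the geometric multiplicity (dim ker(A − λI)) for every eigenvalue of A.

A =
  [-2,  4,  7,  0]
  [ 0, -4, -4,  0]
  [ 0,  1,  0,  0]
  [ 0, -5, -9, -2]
λ = -2: alg = 4, geom = 2

Step 1 — factor the characteristic polynomial to read off the algebraic multiplicities:
  χ_A(x) = (x + 2)^4

Step 2 — compute geometric multiplicities via the rank-nullity identity g(λ) = n − rank(A − λI):
  rank(A − (-2)·I) = 2, so dim ker(A − (-2)·I) = n − 2 = 2

Summary:
  λ = -2: algebraic multiplicity = 4, geometric multiplicity = 2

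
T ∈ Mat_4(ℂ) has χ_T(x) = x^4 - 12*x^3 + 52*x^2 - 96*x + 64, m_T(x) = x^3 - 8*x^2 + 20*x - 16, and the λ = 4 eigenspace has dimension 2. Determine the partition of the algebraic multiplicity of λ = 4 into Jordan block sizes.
Block sizes for λ = 4: [1, 1]

Step 1 — from the characteristic polynomial, algebraic multiplicity of λ = 4 is 2. From dim ker(T − (4)·I) = 2, there are exactly 2 Jordan blocks for λ = 4.
Step 2 — from the minimal polynomial, the factor (x − 4) tells us the largest block for λ = 4 has size 1.
Step 3 — with total size 2, 2 blocks, and largest block 1, the block sizes (in nonincreasing order) are [1, 1].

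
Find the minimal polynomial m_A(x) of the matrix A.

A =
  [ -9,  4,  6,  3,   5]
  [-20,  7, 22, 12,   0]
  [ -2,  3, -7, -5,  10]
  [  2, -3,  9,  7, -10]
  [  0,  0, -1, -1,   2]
x^4 + 2*x^3 - 11*x^2 - 12*x + 36

The characteristic polynomial is χ_A(x) = (x - 2)^3*(x + 3)^2, so the eigenvalues are known. The minimal polynomial is
  m_A(x) = Π_λ (x − λ)^{k_λ}
where k_λ is the size of the *largest* Jordan block for λ (equivalently, the smallest k with (A − λI)^k v = 0 for every generalised eigenvector v of λ).

  λ = -3: largest Jordan block has size 2, contributing (x + 3)^2
  λ = 2: largest Jordan block has size 2, contributing (x − 2)^2

So m_A(x) = (x - 2)^2*(x + 3)^2 = x^4 + 2*x^3 - 11*x^2 - 12*x + 36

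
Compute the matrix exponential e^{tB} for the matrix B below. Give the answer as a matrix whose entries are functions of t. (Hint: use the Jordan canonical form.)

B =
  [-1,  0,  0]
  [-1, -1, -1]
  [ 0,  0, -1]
e^{tB} =
  [exp(-t), 0, 0]
  [-t*exp(-t), exp(-t), -t*exp(-t)]
  [0, 0, exp(-t)]

Strategy: write B = P · J · P⁻¹ where J is a Jordan canonical form, so e^{tB} = P · e^{tJ} · P⁻¹, and e^{tJ} can be computed block-by-block.

B has Jordan form
J =
  [-1,  1,  0]
  [ 0, -1,  0]
  [ 0,  0, -1]
(up to reordering of blocks).

Per-block formulas:
  For a 1×1 block at λ = -1: exp(t · [-1]) = [e^(-1t)].
  For a 2×2 Jordan block J_2(-1): exp(t · J_2(-1)) = e^(-1t)·(I + t·N), where N is the 2×2 nilpotent shift.

After assembling e^{tJ} and conjugating by P, we get:

e^{tB} =
  [exp(-t), 0, 0]
  [-t*exp(-t), exp(-t), -t*exp(-t)]
  [0, 0, exp(-t)]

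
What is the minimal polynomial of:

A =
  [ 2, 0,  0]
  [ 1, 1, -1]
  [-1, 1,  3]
x^2 - 4*x + 4

The characteristic polynomial is χ_A(x) = (x - 2)^3, so the eigenvalues are known. The minimal polynomial is
  m_A(x) = Π_λ (x − λ)^{k_λ}
where k_λ is the size of the *largest* Jordan block for λ (equivalently, the smallest k with (A − λI)^k v = 0 for every generalised eigenvector v of λ).

  λ = 2: largest Jordan block has size 2, contributing (x − 2)^2

So m_A(x) = (x - 2)^2 = x^2 - 4*x + 4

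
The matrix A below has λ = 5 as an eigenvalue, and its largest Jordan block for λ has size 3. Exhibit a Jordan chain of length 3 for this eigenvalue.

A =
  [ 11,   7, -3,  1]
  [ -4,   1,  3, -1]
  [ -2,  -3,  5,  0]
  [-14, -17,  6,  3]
A Jordan chain for λ = 5 of length 3:
v_1 = (6, -4, -2, -14)ᵀ
v_2 = (7, -4, -3, -17)ᵀ
v_3 = (0, 1, 0, 0)ᵀ

Let N = A − (5)·I. We want v_3 with N^3 v_3 = 0 but N^2 v_3 ≠ 0; then v_{j-1} := N · v_j for j = 3, …, 2.

Pick v_3 = (0, 1, 0, 0)ᵀ.
Then v_2 = N · v_3 = (7, -4, -3, -17)ᵀ.
Then v_1 = N · v_2 = (6, -4, -2, -14)ᵀ.

Sanity check: (A − (5)·I) v_1 = (0, 0, 0, 0)ᵀ = 0. ✓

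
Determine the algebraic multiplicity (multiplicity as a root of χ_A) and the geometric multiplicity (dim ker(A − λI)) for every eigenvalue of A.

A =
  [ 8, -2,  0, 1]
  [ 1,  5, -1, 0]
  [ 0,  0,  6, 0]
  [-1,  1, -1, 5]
λ = 6: alg = 4, geom = 2

Step 1 — factor the characteristic polynomial to read off the algebraic multiplicities:
  χ_A(x) = (x - 6)^4

Step 2 — compute geometric multiplicities via the rank-nullity identity g(λ) = n − rank(A − λI):
  rank(A − (6)·I) = 2, so dim ker(A − (6)·I) = n − 2 = 2

Summary:
  λ = 6: algebraic multiplicity = 4, geometric multiplicity = 2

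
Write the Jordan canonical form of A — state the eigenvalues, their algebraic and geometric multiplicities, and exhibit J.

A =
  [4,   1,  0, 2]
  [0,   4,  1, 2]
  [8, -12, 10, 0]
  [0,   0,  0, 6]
J_3(6) ⊕ J_1(6)

The characteristic polynomial is
  det(x·I − A) = x^4 - 24*x^3 + 216*x^2 - 864*x + 1296 = (x - 6)^4

Eigenvalues and multiplicities (the geometric multiplicity of λ is n − rank(A − λI), which equals the number of Jordan blocks for λ):
  λ = 6: algebraic multiplicity = 4, geometric multiplicity = 2

Determining the block sizes for each eigenvalue:
  λ = 6: with am = 4 and gm = 2, the partition is not yet determined (e.g. several partitions of 4 into 2 parts exist). Let N = A − (6)·I. Computing rank(N^1) = 2, rank(N^2) = 1, rank(N^3) = 0; the number of blocks of size ≥ j is rank(N^{j−1}) − rank(N^j), giving [2, 1, 1]. So we have 1 block(s) of size 3, 1 block(s) of size 1 → block sizes [3, 1]

Assembling the blocks gives a Jordan form
J =
  [6, 1, 0, 0]
  [0, 6, 1, 0]
  [0, 0, 6, 0]
  [0, 0, 0, 6]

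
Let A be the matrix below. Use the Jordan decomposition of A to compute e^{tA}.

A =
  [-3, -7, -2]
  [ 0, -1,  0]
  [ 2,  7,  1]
e^{tA} =
  [-2*t*exp(-t) + exp(-t), -7*t*exp(-t), -2*t*exp(-t)]
  [0, exp(-t), 0]
  [2*t*exp(-t), 7*t*exp(-t), 2*t*exp(-t) + exp(-t)]

Strategy: write A = P · J · P⁻¹ where J is a Jordan canonical form, so e^{tA} = P · e^{tJ} · P⁻¹, and e^{tJ} can be computed block-by-block.

A has Jordan form
J =
  [-1,  1,  0]
  [ 0, -1,  0]
  [ 0,  0, -1]
(up to reordering of blocks).

Per-block formulas:
  For a 2×2 Jordan block J_2(-1): exp(t · J_2(-1)) = e^(-1t)·(I + t·N), where N is the 2×2 nilpotent shift.
  For a 1×1 block at λ = -1: exp(t · [-1]) = [e^(-1t)].

After assembling e^{tJ} and conjugating by P, we get:

e^{tA} =
  [-2*t*exp(-t) + exp(-t), -7*t*exp(-t), -2*t*exp(-t)]
  [0, exp(-t), 0]
  [2*t*exp(-t), 7*t*exp(-t), 2*t*exp(-t) + exp(-t)]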